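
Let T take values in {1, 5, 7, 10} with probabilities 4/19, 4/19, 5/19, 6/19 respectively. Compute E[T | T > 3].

23/3

P(T > 3) = 15/19.
Σ over the event: 5·4/19 + 7·5/19 + 10·6/19 = 115/19.
E[T | T > 3] = (115/19) / (15/19) = 23/3.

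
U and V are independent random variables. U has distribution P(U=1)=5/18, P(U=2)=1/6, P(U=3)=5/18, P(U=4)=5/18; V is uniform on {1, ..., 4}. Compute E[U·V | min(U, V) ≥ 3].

49/4

P(min(U, V) ≥ 3) = 5/18.
Summing UV·P(x,y) over outcomes with min(U, V) ≥ 3 gives 245/72.
E[U·V | min(U, V) ≥ 3] = (245/72) / (5/18) = 49/4.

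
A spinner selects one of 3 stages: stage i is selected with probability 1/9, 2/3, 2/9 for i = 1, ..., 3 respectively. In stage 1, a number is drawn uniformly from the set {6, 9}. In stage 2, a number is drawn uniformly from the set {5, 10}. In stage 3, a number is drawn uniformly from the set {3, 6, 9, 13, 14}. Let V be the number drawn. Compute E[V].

E[V | stage 1] = (6+9)/2 = 15/2.
E[V | stage 2] = (5+10)/2 = 15/2.
E[V | stage 3] = (3+6+9+13+14)/5 = 9.
By the law of total expectation,
E[V] = (1/9)·(15/2) + (2/3)·(15/2) + (2/9)·(9) = 47/6.

47/6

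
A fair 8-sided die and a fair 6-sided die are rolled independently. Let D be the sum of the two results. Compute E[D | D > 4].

26/3

P(D > 4) = 7/8.
E[D | D > 4] = (91/12) / (7/8) = 26/3.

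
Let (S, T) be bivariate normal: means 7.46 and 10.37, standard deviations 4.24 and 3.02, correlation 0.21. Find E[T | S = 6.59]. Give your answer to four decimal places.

The regression of T on S has slope ρ·σ_T/σ_S and passes through (μ_S, μ_T).
E[T | S=6.59] = 10.37 + (0.21)·(3.02/4.24)·(6.59 − (7.46)) = 10.37 + (0.14958)·(-0.87) = 10.2399.

10.2399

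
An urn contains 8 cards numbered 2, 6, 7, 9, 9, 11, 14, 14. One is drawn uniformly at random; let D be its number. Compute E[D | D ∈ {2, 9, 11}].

31/4

P(D ∈ {2, 9, 11}) = 1/2.
Σ over the event: 2·1/8 + 9·1/4 + 11·1/8 = 31/8.
E[D | D ∈ {2, 9, 11}] = (31/8) / (1/2) = 31/4.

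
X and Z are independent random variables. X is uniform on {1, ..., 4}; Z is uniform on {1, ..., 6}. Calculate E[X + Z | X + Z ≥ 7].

Outcomes with X + Z ≥ 7: (1,6), (2,5), (2,6), (3,4), (3,5), (3,6), (4,3), (4,4), (4,5), (4,6), each with probability 1/24.
E[X + Z | X + Z ≥ 7] = (7 + 7 + 8 + 7 + 8 + 9 + 7 + 8 + 9 + 10) / 10 = 8.

8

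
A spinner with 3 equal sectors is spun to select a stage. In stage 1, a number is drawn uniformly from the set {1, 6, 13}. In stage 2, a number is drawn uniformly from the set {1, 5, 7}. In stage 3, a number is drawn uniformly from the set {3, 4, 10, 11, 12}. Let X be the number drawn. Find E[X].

19/3

E[X | stage 1] = (1+6+13)/3 = 20/3.
E[X | stage 2] = (1+5+7)/3 = 13/3.
E[X | stage 3] = (3+4+10+11+12)/5 = 8.
E[X] = (1/3)·(20/3) + (1/3)·(13/3) + (1/3)·(8) = 19/3.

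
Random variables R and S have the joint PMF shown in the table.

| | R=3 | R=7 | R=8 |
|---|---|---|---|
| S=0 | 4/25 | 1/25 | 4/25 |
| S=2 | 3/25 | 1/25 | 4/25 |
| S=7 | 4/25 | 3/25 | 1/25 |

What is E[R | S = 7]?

41/8

P(S = 7) = 8/25.
Σ R·P over the event = 3·(4/25) + 7·(3/25) + 8·(1/25) = 41/25.
E[R | S = 7] = (41/25) / (8/25) = 41/8.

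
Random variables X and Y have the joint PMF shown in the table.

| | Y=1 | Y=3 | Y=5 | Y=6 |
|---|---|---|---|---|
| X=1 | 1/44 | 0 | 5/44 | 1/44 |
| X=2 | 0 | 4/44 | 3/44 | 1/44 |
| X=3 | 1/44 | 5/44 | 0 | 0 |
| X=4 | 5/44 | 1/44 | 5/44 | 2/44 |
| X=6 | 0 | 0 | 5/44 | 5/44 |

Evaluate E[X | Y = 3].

P(Y = 3) = 5/22.
Σ X·P over the event = 2·(4/44) + 3·(5/44) + 4·(1/44) = 27/44.
E[X | Y = 3] = (27/44) / (5/22) = 27/10.

27/10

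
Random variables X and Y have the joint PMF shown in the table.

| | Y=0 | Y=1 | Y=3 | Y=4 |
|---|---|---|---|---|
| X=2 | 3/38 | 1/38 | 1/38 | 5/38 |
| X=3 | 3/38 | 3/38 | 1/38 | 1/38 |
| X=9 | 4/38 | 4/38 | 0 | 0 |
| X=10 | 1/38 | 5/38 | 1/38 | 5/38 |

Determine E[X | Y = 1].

97/13

P(Y = 1) = 13/38.
Σ X·P over the event = 2·(1/38) + 3·(3/38) + 9·(4/38) + 10·(5/38) = 97/38.
E[X | Y = 1] = (97/38) / (13/38) = 97/13.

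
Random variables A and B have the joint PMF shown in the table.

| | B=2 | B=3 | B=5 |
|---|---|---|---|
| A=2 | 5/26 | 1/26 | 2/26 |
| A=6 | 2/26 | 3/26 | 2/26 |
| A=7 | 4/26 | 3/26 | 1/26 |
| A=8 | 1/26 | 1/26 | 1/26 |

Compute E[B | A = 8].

P(A = 8) = 3/26.
Summing B·P(A=x,B=y) over the conditioning event gives 5/13.
E[B | A = 8] = (5/13) / (3/26) = 10/3.

10/3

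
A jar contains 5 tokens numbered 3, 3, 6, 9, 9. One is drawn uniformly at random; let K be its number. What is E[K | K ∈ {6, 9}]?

8

P(K ∈ {6, 9}) = 3/5.
Σ over the event: 6·1/5 + 9·2/5 = 24/5.
E[K | K ∈ {6, 9}] = (24/5) / (3/5) = 8.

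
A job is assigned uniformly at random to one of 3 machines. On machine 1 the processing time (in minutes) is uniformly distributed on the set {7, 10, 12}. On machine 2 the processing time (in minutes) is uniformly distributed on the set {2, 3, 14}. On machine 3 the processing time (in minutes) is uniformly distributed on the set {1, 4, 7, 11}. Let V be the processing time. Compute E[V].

E[V | machine 1] = (7+10+12)/3 = 29/3.
E[V | machine 2] = (2+3+14)/3 = 19/3.
E[V | machine 3] = (1+4+7+11)/4 = 23/4.
By the law of total expectation,
E[V] = (1/3)·(29/3) + (1/3)·(19/3) + (1/3)·(23/4) = 29/4.

29/4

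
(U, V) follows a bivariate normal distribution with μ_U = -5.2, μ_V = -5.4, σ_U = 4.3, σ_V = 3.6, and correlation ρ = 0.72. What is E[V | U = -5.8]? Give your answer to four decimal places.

-5.7617

E[V | U=x] = μ_V + ρ(σ_V/σ_U)(x − μ_U) for jointly normal variables.
E[V | U=-5.8] = -5.4 + (0.72)·(3.6/4.3)·(-5.8 − (-5.2)) = -5.4 + (0.60279)·(-0.6) = -5.7617.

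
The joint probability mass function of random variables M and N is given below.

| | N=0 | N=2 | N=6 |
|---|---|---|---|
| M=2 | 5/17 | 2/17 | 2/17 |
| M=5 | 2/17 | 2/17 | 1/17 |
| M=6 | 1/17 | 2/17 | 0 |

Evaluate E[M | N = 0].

13/4

P(N = 0) = 8/17.
Σ M·P over the event = 2·(5/17) + 5·(2/17) + 6·(1/17) = 26/17.
E[M | N = 0] = (26/17) / (8/17) = 13/4.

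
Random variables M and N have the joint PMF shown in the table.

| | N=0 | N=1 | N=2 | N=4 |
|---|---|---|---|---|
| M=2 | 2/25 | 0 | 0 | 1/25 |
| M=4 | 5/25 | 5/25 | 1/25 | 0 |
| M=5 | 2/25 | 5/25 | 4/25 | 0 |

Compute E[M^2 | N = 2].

P(N = 2) = 1/5.
Σ M^2·P over the event = 16·(1/25) + 25·(4/25) = 116/25.
E[M^2 | N = 2] = (116/25) / (1/5) = 116/5.

116/5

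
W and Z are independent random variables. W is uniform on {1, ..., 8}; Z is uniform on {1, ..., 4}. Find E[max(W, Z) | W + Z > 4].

P(W + Z > 4) = 13/16.
Summing max(W,Z)·P(x,y) over outcomes with W + Z > 4 gives 141/32.
E[max(W, Z) | W + Z > 4] = (141/32) / (13/16) = 141/26.

141/26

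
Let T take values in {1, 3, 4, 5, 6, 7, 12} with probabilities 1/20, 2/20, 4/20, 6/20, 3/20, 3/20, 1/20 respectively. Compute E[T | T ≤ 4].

23/7

P(T ≤ 4) = 7/20.
Σ over the event: 1·1/20 + 3·1/10 + 4·1/5 = 23/20.
E[T | T ≤ 4] = (23/20) / (7/20) = 23/7.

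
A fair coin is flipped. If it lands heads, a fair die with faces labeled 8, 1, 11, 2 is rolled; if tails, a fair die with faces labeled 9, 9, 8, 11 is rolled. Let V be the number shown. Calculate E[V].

59/8

E[V | heads] = (8+1+11+2)/4 = 11/2.
E[V | tails] = (9+9+8+11)/4 = 37/4.
By the law of total expectation,
E[V] = (1/2)·(11/2) + (1/2)·(37/4) = 59/8.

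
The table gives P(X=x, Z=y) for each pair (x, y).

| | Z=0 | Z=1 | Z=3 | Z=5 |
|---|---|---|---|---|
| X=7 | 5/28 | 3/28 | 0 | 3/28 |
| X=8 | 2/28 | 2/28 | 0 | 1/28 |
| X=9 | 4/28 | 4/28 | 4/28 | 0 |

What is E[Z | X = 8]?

7/5

P(X = 8) = 5/28.
Σ Z·P over the event = 0·(2/28) + 1·(2/28) + 5·(1/28) = 1/4.
E[Z | X = 8] = (1/4) / (5/28) = 7/5.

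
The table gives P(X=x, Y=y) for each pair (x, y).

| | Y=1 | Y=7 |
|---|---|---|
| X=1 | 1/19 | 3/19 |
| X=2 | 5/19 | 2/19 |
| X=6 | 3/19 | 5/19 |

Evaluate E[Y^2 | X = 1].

P(X = 1) = 4/19.
Summing Y^2·P(X=x,Y=y) over the conditioning event gives 148/19.
E[Y^2 | X = 1] = (148/19) / (4/19) = 37.

37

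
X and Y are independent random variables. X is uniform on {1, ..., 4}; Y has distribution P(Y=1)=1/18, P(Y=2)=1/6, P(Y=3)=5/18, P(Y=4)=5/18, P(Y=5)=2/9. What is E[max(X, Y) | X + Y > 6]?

P(X + Y > 6) = 3/8.
Summing max(X,Y)·P(x,y) over outcomes with X + Y > 6 gives 5/3.
E[max(X, Y) | X + Y > 6] = (5/3) / (3/8) = 40/9.

40/9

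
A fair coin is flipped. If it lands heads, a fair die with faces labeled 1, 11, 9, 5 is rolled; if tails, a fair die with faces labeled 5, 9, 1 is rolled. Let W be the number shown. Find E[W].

E[W | heads] = (1+11+9+5)/4 = 13/2.
E[W | tails] = (5+9+1)/3 = 5.
By the law of total expectation,
E[W] = (1/2)·(13/2) + (1/2)·(5) = 23/4.

23/4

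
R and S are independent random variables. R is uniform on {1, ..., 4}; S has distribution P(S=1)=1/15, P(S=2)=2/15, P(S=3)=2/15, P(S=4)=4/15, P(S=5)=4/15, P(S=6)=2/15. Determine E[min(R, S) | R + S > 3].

33/14

P(R + S > 3) = 14/15.
Summing min(R,S)·P(x,y) over outcomes with R + S > 3 gives 11/5.
E[min(R, S) | R + S > 3] = (11/5) / (14/15) = 33/14.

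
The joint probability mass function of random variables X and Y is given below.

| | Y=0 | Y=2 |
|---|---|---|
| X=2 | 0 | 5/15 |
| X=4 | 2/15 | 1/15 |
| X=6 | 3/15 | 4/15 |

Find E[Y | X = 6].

8/7

P(X = 6) = 7/15.
Σ Y·P over the event = 0·(3/15) + 2·(4/15) = 8/15.
E[Y | X = 6] = (8/15) / (7/15) = 8/7.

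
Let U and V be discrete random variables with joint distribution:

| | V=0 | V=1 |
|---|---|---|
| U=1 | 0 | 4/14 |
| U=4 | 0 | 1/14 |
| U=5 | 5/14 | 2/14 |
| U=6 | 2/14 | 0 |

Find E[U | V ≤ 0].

P(V ≤ 0) = 1/2.
Σ U·P over the event = 5·(5/14) + 6·(2/14) = 37/14.
E[U | V ≤ 0] = (37/14) / (1/2) = 37/7.

37/7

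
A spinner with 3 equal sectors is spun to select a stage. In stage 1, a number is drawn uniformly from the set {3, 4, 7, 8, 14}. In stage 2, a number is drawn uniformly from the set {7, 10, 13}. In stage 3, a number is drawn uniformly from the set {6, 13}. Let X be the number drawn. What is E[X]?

89/10

E[X | stage 1] = (3+4+7+8+14)/5 = 36/5.
E[X | stage 2] = (7+10+13)/3 = 10.
E[X | stage 3] = (6+13)/2 = 19/2.
E[X] = (1/3)·(36/5) + (1/3)·(10) + (1/3)·(19/2) = 89/10.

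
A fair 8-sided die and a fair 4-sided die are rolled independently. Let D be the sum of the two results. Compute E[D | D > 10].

34/3

P(D > 10) = 3/32.
Σ over the event: 11·1/16 + 12·1/32 = 17/16.
E[D | D > 10] = (17/16) / (3/32) = 34/3.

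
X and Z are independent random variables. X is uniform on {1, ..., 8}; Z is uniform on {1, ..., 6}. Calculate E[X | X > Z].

P(X > Z) = 9/16.
Summing X·P(x,y) over outcomes with X > Z gives 10/3.
E[X | X > Z] = (10/3) / (9/16) = 160/27.

160/27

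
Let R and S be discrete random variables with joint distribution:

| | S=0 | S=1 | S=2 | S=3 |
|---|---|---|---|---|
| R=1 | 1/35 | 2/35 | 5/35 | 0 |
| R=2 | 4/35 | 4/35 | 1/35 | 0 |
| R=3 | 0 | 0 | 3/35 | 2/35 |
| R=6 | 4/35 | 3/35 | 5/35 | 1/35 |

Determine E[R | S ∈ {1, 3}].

P(S ∈ {1, 3}) = 12/35.
Σ R·P over the event = 1·(2/35) + 2·(4/35) + 3·(2/35) + 6·(3/35) + 6·(1/35) = 8/7.
E[R | S ∈ {1, 3}] = (8/7) / (12/35) = 10/3.

10/3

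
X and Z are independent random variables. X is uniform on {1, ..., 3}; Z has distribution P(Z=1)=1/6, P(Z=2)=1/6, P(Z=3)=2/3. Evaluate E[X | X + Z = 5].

11/5

P(X + Z = 5) = 5/18.
Summing X·P(x,y) over outcomes with X + Z = 5 gives 11/18.
E[X | X + Z = 5] = (11/18) / (5/18) = 11/5.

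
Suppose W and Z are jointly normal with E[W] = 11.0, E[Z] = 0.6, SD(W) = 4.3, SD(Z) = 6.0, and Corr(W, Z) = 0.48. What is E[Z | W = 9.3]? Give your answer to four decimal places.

E[Z | W=x] = μ_Z + ρ(σ_Z/σ_W)(x − μ_W) for jointly normal variables.
E[Z | W=9.3] = 0.6 + (0.48)·(6.0/4.3)·(9.3 − (11.0)) = 0.6 + (0.66977)·(-1.7) = -0.5386.

-0.5386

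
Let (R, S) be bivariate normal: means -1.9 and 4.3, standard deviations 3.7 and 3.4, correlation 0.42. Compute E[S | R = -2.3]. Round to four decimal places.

4.1456

The regression of S on R has slope ρ·σ_S/σ_R and passes through (μ_R, μ_S).
E[S | R=-2.3] = 4.3 + (0.42)·(3.4/3.7)·(-2.3 − (-1.9)) = 4.3 + (0.38595)·(-0.4) = 4.1456.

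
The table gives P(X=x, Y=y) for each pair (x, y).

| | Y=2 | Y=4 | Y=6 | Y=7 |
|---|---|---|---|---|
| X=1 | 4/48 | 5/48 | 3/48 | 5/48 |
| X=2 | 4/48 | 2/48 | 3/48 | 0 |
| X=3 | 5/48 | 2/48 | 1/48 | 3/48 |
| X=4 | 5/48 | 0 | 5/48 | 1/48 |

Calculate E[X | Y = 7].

2

P(Y = 7) = 3/16.
Summing X·P(X=x,Y=y) over the conditioning event gives 3/8.
E[X | Y = 7] = (3/8) / (3/16) = 2.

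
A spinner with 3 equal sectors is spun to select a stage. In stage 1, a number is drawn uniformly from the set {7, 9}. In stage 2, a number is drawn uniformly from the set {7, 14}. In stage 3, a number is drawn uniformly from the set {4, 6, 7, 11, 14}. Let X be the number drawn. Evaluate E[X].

269/30

E[X | stage 1] = (7+9)/2 = 8.
E[X | stage 2] = (7+14)/2 = 21/2.
E[X | stage 3] = (4+6+7+11+14)/5 = 42/5.
E[X] = (1/3)·(8) + (1/3)·(21/2) + (1/3)·(42/5) = 269/30.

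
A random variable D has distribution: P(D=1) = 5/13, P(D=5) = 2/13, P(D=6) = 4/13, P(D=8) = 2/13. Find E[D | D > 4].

P(D > 4) = 8/13.
Σ over the event: 5·2/13 + 6·4/13 + 8·2/13 = 50/13.
E[D | D > 4] = (50/13) / (8/13) = 25/4.

25/4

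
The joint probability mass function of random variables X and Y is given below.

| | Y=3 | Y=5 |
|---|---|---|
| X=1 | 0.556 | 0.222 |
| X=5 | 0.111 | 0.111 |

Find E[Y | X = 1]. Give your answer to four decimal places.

3.5707

P(X = 1) = 0.778.
Σ Y·P over the event = 3·(0.556) + 5·(0.222) = 2.778.
E[Y | X = 1] = (2.778) / (0.778) = 3.5707.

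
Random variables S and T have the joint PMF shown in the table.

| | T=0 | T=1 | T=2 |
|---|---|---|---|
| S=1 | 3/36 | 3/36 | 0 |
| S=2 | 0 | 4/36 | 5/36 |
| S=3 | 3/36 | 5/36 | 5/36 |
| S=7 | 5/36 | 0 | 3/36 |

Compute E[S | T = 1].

13/6

P(T = 1) = 1/3.
Σ S·P over the event = 1·(3/36) + 2·(4/36) + 3·(5/36) = 13/18.
E[S | T = 1] = (13/18) / (1/3) = 13/6.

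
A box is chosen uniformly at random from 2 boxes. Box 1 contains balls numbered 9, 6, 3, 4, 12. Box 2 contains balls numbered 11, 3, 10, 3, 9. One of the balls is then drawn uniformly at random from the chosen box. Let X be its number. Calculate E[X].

7

E[X | box 1] = (9+6+3+4+12)/5 = 34/5.
E[X | box 2] = (11+3+10+3+9)/5 = 36/5.
By the law of total expectation,
E[X] = (1/2)·(34/5) + (1/2)·(36/5) = 7.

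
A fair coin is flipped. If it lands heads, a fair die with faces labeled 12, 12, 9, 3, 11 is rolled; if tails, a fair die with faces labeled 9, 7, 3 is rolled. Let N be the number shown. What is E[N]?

118/15

E[N | heads] = (12+12+9+3+11)/5 = 47/5.
E[N | tails] = (9+7+3)/3 = 19/3.
By the law of total expectation,
E[N] = (1/2)·(47/5) + (1/2)·(19/3) = 118/15.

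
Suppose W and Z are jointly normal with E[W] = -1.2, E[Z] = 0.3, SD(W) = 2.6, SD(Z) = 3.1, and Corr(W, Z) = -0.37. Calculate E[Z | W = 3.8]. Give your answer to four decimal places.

The regression of Z on W has slope ρ·σ_Z/σ_W and passes through (μ_W, μ_Z).
E[Z | W=3.8] = 0.3 + (-0.37)·(3.1/2.6)·(3.8 − (-1.2)) = 0.3 + (-0.44115)·(5) = -1.9058.

-1.9058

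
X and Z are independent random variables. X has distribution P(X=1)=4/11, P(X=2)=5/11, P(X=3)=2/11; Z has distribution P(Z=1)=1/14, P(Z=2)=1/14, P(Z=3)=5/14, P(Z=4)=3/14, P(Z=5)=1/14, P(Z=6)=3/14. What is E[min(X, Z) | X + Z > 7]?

54/23

P(X + Z > 7) = 23/154.
Summing min(X,Z)·P(x,y) over outcomes with X + Z > 7 gives 27/77.
E[min(X, Z) | X + Z > 7] = (27/77) / (23/154) = 54/23.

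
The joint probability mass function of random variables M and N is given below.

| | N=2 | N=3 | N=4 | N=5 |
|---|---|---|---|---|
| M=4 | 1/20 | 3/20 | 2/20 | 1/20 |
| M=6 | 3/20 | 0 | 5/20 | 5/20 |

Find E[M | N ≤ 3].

P(N ≤ 3) = 7/20.
Σ M·P over the event = 4·(1/20) + 4·(3/20) + 6·(3/20) = 17/10.
E[M | N ≤ 3] = (17/10) / (7/20) = 34/7.

34/7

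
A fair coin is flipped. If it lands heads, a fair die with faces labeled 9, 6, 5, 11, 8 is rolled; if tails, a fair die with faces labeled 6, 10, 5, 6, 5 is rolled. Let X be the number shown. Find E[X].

71/10

E[X | heads] = (9+6+5+11+8)/5 = 39/5.
E[X | tails] = (6+10+5+6+5)/5 = 32/5.
By the law of total expectation,
E[X] = (1/2)·(39/5) + (1/2)·(32/5) = 71/10.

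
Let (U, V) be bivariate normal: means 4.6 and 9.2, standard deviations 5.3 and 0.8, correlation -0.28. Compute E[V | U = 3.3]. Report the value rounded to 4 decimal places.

9.2549

The regression of V on U has slope ρ·σ_V/σ_U and passes through (μ_U, μ_V).
E[V | U=3.3] = 9.2 + (-0.28)·(0.8/5.3)·(3.3 − (4.6)) = 9.2 + (-0.042264)·(-1.3) = 9.2549.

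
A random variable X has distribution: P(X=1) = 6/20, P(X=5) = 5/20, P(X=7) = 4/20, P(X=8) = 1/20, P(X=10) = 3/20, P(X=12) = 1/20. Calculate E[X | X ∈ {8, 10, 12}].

10

P(X ∈ {8, 10, 12}) = 1/4.
Σ over the event: 8·1/20 + 10·3/20 + 12·1/20 = 5/2.
E[X | X ∈ {8, 10, 12}] = (5/2) / (1/4) = 10.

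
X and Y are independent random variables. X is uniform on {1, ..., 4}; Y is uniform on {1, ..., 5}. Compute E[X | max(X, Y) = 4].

22/7

P(max(X, Y) = 4) = 7/20.
Summing X·P(x,y) over outcomes with max(X, Y) = 4 gives 11/10.
E[X | max(X, Y) = 4] = (11/10) / (7/20) = 22/7.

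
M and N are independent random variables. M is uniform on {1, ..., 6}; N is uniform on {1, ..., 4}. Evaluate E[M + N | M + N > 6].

8

Outcomes with M + N > 6: (3,4), (4,3), (4,4), (5,2), (5,3), (5,4), (6,1), (6,2), (6,3), (6,4), each with probability 1/24.
E[M + N | M + N > 6] = (7 + 7 + 8 + 7 + 8 + 9 + 7 + 8 + 9 + 10) / 10 = 8.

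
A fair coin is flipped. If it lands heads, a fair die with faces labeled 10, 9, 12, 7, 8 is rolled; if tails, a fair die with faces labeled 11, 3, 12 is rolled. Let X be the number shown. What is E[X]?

E[X | heads] = (10+9+12+7+8)/5 = 46/5.
E[X | tails] = (11+3+12)/3 = 26/3.
By the law of total expectation,
E[X] = (1/2)·(46/5) + (1/2)·(26/3) = 134/15.

134/15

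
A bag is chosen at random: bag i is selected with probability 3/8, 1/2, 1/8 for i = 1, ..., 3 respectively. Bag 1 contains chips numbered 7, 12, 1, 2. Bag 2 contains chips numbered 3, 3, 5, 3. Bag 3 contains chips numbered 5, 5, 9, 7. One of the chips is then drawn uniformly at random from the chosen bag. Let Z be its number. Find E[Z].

E[Z | bag 1] = (7+12+1+2)/4 = 11/2.
E[Z | bag 2] = (3+3+5+3)/4 = 7/2.
E[Z | bag 3] = (5+5+9+7)/4 = 13/2.
By the law of total expectation,
E[Z] = (3/8)·(11/2) + (1/2)·(7/2) + (1/8)·(13/2) = 37/8.

37/8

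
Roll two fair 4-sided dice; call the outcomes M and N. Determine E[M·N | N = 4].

10

Outcomes with N = 4: (1,4), (2,4), (3,4), (4,4), each with probability 1/16.
E[M·N | N = 4] = (4 + 8 + 12 + 16) / 4 = 10.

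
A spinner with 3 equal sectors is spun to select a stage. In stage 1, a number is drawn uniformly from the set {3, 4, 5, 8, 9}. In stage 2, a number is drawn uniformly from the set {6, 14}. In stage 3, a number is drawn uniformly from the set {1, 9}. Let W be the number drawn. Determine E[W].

104/15

E[W | stage 1] = (3+4+5+8+9)/5 = 29/5.
E[W | stage 2] = (6+14)/2 = 10.
E[W | stage 3] = (1+9)/2 = 5.
By the law of total expectation,
E[W] = (1/3)·(29/5) + (1/3)·(10) + (1/3)·(5) = 104/15.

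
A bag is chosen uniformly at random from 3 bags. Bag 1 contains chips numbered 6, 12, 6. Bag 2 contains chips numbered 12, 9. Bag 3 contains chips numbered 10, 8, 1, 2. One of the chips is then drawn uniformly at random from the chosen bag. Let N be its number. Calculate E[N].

95/12

E[N | bag 1] = (6+12+6)/3 = 8.
E[N | bag 2] = (12+9)/2 = 21/2.
E[N | bag 3] = (10+8+1+2)/4 = 21/4.
E[N] = (1/3)·(8) + (1/3)·(21/2) + (1/3)·(21/4) = 95/12.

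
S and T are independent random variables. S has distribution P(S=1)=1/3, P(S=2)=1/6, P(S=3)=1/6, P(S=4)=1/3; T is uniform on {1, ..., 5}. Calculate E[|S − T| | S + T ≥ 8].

P(S + T ≥ 8) = 1/6.
Summing |S−T|·P(x,y) over outcomes with S + T ≥ 8 gives 2/15.
E[|S − T| | S + T ≥ 8] = (2/15) / (1/6) = 4/5.

4/5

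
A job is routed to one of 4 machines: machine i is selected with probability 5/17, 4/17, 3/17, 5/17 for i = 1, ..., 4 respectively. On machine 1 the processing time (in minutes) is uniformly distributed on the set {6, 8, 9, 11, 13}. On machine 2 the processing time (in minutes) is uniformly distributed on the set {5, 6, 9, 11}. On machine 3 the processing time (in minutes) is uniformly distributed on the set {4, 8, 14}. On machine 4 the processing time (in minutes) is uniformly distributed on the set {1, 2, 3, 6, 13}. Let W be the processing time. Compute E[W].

129/17

E[W | machine 1] = (6+8+9+11+13)/5 = 47/5.
E[W | machine 2] = (5+6+9+11)/4 = 31/4.
E[W | machine 3] = (4+8+14)/3 = 26/3.
E[W | machine 4] = (1+2+3+6+13)/5 = 5.
By the law of total expectation,
E[W] = (5/17)·(47/5) + (4/17)·(31/4) + (3/17)·(26/3) + (5/17)·(5) = 129/17.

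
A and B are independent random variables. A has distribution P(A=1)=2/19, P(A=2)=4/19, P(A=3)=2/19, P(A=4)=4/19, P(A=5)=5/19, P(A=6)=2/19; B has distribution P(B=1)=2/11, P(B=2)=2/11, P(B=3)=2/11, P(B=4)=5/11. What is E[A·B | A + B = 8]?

259/17

P(A + B = 8) = 34/209.
Summing AB·P(x,y) over outcomes with A + B = 8 gives 518/209.
E[A·B | A + B = 8] = (518/209) / (34/209) = 259/17.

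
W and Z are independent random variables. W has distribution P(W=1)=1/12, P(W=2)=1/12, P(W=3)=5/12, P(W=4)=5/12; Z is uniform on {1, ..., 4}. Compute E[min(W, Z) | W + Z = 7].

P(W + Z = 7) = 5/24.
Summing min(W,Z)·P(x,y) over outcomes with W + Z = 7 gives 5/8.
E[min(W, Z) | W + Z = 7] = (5/8) / (5/24) = 3.

3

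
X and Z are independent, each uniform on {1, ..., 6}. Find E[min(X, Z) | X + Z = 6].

P(X + Z = 6) = 5/36.
Summing min(X,Z)·P(x,y) over outcomes with X + Z = 6 gives 1/4.
E[min(X, Z) | X + Z = 6] = (1/4) / (5/36) = 9/5.

9/5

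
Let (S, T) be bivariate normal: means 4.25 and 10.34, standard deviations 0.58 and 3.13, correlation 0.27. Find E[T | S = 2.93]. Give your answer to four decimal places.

The regression of T on S has slope ρ·σ_T/σ_S and passes through (μ_S, μ_T).
E[T | S=2.93] = 10.34 + (0.27)·(3.13/0.58)·(2.93 − (4.25)) = 10.34 + (1.45707)·(-1.32) = 8.4167.

8.4167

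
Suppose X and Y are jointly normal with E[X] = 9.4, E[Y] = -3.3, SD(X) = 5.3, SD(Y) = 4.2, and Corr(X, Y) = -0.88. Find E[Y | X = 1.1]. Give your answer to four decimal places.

2.4881

For a bivariate normal, E[Y | X=x] = μ_Y + ρ·(σ_Y/σ_X)·(x − μ_X).
E[Y | X=1.1] = -3.3 + (-0.88)·(4.2/5.3)·(1.1 − (9.4)) = -3.3 + (-0.69736)·(-8.3) = 2.4881.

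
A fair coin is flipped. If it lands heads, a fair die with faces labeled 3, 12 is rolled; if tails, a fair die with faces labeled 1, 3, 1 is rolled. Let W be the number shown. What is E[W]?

E[W | heads] = (3+12)/2 = 15/2.
E[W | tails] = (1+3+1)/3 = 5/3.
By the law of total expectation,
E[W] = (1/2)·(15/2) + (1/2)·(5/3) = 55/12.

55/12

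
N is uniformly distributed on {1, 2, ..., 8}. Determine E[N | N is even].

5

Given N is even, N is equally likely to be any of {2, 4, 6, 8}.
E[N | N is even] = (2 + 4 + 6 + 8) / 4 = 5.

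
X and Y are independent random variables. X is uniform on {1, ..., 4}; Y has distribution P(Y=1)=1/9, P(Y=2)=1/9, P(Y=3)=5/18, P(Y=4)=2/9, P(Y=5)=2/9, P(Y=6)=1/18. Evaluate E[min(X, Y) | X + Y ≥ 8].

53/15

P(X + Y ≥ 8) = 5/24.
Summing min(X,Y)·P(x,y) over outcomes with X + Y ≥ 8 gives 53/72.
E[min(X, Y) | X + Y ≥ 8] = (53/72) / (5/24) = 53/15.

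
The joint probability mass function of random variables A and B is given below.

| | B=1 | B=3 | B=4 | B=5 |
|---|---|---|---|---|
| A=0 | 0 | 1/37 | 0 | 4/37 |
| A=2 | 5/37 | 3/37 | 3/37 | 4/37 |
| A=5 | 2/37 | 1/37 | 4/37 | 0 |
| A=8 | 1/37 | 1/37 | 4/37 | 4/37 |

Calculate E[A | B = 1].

P(B = 1) = 8/37.
Σ A·P over the event = 2·(5/37) + 5·(2/37) + 8·(1/37) = 28/37.
E[A | B = 1] = (28/37) / (8/37) = 7/2.

7/2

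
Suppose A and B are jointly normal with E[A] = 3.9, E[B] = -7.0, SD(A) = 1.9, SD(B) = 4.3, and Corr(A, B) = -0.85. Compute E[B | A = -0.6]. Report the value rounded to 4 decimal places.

For a bivariate normal, E[B | A=x] = μ_B + ρ·(σ_B/σ_A)·(x − μ_A).
E[B | A=-0.6] = -7.0 + (-0.85)·(4.3/1.9)·(-0.6 − (3.9)) = -7.0 + (-1.92368)·(-4.5) = 1.6566.

1.6566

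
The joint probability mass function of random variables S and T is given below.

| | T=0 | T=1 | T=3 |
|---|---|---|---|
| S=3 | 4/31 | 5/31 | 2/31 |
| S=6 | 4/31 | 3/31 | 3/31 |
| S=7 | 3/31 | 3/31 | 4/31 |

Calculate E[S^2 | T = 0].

327/11

P(T = 0) = 11/31.
Σ S^2·P over the event = 9·(4/31) + 36·(4/31) + 49·(3/31) = 327/31.
E[S^2 | T = 0] = (327/31) / (11/31) = 327/11.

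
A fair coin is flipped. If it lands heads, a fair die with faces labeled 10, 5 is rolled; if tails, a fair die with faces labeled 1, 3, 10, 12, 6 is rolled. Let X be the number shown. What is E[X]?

E[X | heads] = (10+5)/2 = 15/2.
E[X | tails] = (1+3+10+12+6)/5 = 32/5.
E[X] = (1/2)·(15/2) + (1/2)·(32/5) = 139/20.

139/20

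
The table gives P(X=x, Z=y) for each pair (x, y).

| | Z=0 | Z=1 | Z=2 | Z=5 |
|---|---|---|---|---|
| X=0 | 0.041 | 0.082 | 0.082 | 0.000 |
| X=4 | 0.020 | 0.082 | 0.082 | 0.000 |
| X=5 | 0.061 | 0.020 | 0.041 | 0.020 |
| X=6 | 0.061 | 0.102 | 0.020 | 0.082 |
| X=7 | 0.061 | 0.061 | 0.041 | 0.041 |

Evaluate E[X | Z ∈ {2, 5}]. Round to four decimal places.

P(Z ∈ {2, 5}) = 0.409.
Summing X·P(X=x,Z=y) over the conditioning event gives 1.819.
E[X | Z ∈ {2, 5}] = (1.819) / (0.409) = 4.4474.

4.4474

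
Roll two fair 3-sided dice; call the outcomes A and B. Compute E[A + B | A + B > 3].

Outcomes with A + B > 3: (1,3), (2,2), (2,3), (3,1), (3,2), (3,3), each with probability 1/9.
E[A + B | A + B > 3] = (4 + 4 + 5 + 4 + 5 + 6) / 6 = 14/3.

14/3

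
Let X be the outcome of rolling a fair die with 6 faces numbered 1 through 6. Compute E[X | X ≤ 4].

Given X ≤ 4, X is equally likely to be any of {1, 2, 3, 4}.
E[X | X ≤ 4] = (1 + 2 + 3 + 4) / 4 = 5/2.

5/2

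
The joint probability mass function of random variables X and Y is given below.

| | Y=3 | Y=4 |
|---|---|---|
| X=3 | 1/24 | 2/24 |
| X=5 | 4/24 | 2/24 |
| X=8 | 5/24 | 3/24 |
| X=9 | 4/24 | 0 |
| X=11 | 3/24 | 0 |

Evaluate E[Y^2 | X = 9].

P(X = 9) = 1/6.
Summing Y^2·P(X=x,Y=y) over the conditioning event gives 3/2.
E[Y^2 | X = 9] = (3/2) / (1/6) = 9.

9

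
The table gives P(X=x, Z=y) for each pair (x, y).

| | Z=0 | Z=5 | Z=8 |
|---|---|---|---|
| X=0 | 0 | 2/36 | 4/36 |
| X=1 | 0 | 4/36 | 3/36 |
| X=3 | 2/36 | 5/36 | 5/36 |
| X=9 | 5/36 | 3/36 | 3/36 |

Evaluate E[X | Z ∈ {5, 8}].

91/29

P(Z ∈ {5, 8}) = 29/36.
Σ X·P over the event = 0·(2/36) + 0·(4/36) + 1·(4/36) + 1·(3/36) + 3·(5/36) + 3·(5/36) + 9·(3/36) + 9·(3/36) = 91/36.
E[X | Z ∈ {5, 8}] = (91/36) / (29/36) = 91/29.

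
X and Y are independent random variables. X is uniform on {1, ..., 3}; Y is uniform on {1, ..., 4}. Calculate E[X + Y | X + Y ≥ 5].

17/3

Outcomes with X + Y ≥ 5: (1,4), (2,3), (2,4), (3,2), (3,3), (3,4), each with probability 1/12.
E[X + Y | X + Y ≥ 5] = (5 + 5 + 6 + 5 + 6 + 7) / 6 = 17/3.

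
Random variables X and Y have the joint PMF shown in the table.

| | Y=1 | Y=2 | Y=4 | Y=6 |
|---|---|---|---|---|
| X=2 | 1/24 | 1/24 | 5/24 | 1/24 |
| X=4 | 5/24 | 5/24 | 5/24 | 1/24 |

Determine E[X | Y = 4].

3

P(Y = 4) = 5/12.
Σ X·P over the event = 2·(5/24) + 4·(5/24) = 5/4.
E[X | Y = 4] = (5/4) / (5/12) = 3.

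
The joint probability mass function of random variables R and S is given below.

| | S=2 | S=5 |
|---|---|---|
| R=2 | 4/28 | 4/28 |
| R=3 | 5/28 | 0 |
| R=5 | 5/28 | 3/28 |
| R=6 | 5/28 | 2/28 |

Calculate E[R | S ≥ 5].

P(S ≥ 5) = 9/28.
Σ R·P over the event = 2·(4/28) + 5·(3/28) + 6·(2/28) = 5/4.
E[R | S ≥ 5] = (5/4) / (9/28) = 35/9.

35/9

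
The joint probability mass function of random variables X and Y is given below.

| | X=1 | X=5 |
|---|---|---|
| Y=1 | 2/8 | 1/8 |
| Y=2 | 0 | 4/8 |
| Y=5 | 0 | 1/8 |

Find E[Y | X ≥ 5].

P(X ≥ 5) = 3/4.
Summing Y·P(X=x,Y=y) over the conditioning event gives 7/4.
E[Y | X ≥ 5] = (7/4) / (3/4) = 7/3.

7/3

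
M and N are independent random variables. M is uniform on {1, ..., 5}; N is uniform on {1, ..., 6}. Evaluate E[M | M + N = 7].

Outcomes with M + N = 7: (1,6), (2,5), (3,4), (4,3), (5,2), each with probability 1/30.
E[M | M + N = 7] = (1 + 2 + 3 + 4 + 5) / 5 = 3.

3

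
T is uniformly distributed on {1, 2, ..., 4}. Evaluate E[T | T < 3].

3/2

Given T < 3, T is equally likely to be any of {1, 2}.
E[T | T < 3] = (1 + 2) / 2 = 3/2.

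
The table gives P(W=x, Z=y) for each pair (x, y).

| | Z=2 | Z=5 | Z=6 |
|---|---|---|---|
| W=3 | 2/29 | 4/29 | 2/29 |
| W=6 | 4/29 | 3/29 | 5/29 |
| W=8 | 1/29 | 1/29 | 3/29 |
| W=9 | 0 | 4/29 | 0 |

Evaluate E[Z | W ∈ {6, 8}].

P(W ∈ {6, 8}) = 17/29.
Summing Z·P(W=x,Z=y) over the conditioning event gives 78/29.
E[Z | W ∈ {6, 8}] = (78/29) / (17/29) = 78/17.

78/17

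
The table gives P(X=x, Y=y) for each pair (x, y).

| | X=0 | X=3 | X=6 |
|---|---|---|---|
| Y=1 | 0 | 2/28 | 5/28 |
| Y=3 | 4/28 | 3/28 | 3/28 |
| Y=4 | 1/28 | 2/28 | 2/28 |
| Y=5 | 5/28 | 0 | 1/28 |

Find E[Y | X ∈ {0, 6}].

68/21

P(X ∈ {0, 6}) = 3/4.
Σ Y·P over the event = 3·(4/28) + 4·(1/28) + 5·(5/28) + 1·(5/28) + 3·(3/28) + 4·(2/28) + 5·(1/28) = 17/7.
E[Y | X ∈ {0, 6}] = (17/7) / (3/4) = 68/21.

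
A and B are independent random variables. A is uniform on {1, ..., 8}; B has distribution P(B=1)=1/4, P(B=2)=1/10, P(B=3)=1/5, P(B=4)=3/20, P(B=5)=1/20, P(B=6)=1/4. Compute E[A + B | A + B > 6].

343/36

P(A + B > 6) = 27/40.
Summing (A+B)·P(x,y) over outcomes with A + B > 6 gives 1029/160.
E[A + B | A + B > 6] = (1029/160) / (27/40) = 343/36.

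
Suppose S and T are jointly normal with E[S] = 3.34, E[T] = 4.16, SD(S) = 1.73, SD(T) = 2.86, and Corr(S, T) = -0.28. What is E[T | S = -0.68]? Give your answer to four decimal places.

The regression of T on S has slope ρ·σ_T/σ_S and passes through (μ_S, μ_T).
E[T | S=-0.68] = 4.16 + (-0.28)·(2.86/1.73)·(-0.68 − (3.34)) = 4.16 + (-0.46289)·(-4.02) = 6.0208.

6.0208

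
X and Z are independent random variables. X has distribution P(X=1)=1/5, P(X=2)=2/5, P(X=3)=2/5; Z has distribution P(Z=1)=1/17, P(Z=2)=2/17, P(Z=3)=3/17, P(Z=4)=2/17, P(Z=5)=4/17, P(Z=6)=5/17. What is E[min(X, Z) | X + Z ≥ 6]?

137/59

P(X + Z ≥ 6) = 59/85.
Summing min(X,Z)·P(x,y) over outcomes with X + Z ≥ 6 gives 137/85.
E[min(X, Z) | X + Z ≥ 6] = (137/85) / (59/85) = 137/59.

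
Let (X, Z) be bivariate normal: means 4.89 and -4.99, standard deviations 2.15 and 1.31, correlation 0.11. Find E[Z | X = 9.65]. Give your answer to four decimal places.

For a bivariate normal, E[Z | X=x] = μ_Z + ρ·(σ_Z/σ_X)·(x − μ_X).
E[Z | X=9.65] = -4.99 + (0.11)·(1.31/2.15)·(9.65 − (4.89)) = -4.99 + (0.067023)·(4.76) = -4.6710.

-4.6710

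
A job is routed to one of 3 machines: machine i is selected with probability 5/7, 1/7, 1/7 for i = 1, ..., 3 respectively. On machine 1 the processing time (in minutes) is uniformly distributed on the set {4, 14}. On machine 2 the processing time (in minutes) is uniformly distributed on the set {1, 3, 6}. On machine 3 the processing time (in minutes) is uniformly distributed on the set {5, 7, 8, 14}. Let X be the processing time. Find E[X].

E[X | machine 1] = (4+14)/2 = 9.
E[X | machine 2] = (1+3+6)/3 = 10/3.
E[X | machine 3] = (5+7+8+14)/4 = 17/2.
By the law of total expectation,
E[X] = (5/7)·(9) + (1/7)·(10/3) + (1/7)·(17/2) = 341/42.

341/42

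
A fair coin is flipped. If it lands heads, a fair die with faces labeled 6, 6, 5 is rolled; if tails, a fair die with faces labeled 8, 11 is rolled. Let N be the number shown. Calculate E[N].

91/12

E[N | heads] = (6+6+5)/3 = 17/3.
E[N | tails] = (8+11)/2 = 19/2.
By the law of total expectation,
E[N] = (1/2)·(17/3) + (1/2)·(19/2) = 91/12.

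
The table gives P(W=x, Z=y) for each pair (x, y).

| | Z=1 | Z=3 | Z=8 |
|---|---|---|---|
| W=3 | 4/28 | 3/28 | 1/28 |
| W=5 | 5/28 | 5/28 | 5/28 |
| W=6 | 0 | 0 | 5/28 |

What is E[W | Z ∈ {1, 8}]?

19/4

P(Z ∈ {1, 8}) = 5/7.
Σ W·P over the event = 3·(4/28) + 3·(1/28) + 5·(5/28) + 5·(5/28) + 6·(5/28) = 95/28.
E[W | Z ∈ {1, 8}] = (95/28) / (5/7) = 19/4.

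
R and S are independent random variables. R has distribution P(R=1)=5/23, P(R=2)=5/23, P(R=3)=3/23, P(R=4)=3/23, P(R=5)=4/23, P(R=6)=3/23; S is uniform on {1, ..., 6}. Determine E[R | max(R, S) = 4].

72/25

P(max(R, S) = 4) = 25/138.
Summing R·P(x,y) over outcomes with max(R, S) = 4 gives 12/23.
E[R | max(R, S) = 4] = (12/23) / (25/138) = 72/25.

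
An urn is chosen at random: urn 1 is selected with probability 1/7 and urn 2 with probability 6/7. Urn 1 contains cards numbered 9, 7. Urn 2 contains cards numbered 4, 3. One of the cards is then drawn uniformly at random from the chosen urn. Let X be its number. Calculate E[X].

29/7

E[X | urn 1] = (9+7)/2 = 8.
E[X | urn 2] = (4+3)/2 = 7/2.
By the law of total expectation,
E[X] = (1/7)·(8) + (6/7)·(7/2) = 29/7.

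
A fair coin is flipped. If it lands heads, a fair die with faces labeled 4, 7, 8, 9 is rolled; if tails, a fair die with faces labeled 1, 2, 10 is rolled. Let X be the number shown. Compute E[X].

E[X | heads] = (4+7+8+9)/4 = 7.
E[X | tails] = (1+2+10)/3 = 13/3.
By the law of total expectation,
E[X] = (1/2)·(7) + (1/2)·(13/3) = 17/3.

17/3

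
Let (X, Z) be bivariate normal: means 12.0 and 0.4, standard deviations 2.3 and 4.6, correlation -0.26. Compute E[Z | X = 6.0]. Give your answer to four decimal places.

3.5200

For a bivariate normal, E[Z | X=x] = μ_Z + ρ·(σ_Z/σ_X)·(x − μ_X).
E[Z | X=6.0] = 0.4 + (-0.26)·(4.6/2.3)·(6.0 − (12.0)) = 0.4 + (-0.52)·(-6) = 3.5200.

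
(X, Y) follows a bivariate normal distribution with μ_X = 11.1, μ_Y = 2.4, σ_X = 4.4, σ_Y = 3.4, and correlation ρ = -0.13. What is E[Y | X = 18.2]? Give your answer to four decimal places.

1.6868

For a bivariate normal, E[Y | X=x] = μ_Y + ρ·(σ_Y/σ_X)·(x − μ_X).
E[Y | X=18.2] = 2.4 + (-0.13)·(3.4/4.4)·(18.2 − (11.1)) = 2.4 + (-0.10045)·(7.1) = 1.6868.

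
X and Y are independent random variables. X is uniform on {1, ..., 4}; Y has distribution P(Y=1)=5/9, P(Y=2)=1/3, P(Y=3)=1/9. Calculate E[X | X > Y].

P(X > Y) = 11/18.
Summing X·P(x,y) over outcomes with X > Y gives 35/18.
E[X | X > Y] = (35/18) / (11/18) = 35/11.

35/11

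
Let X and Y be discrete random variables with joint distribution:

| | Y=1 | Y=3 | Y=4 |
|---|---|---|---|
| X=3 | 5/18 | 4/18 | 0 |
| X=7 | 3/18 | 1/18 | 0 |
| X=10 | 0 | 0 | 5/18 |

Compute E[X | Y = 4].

P(Y = 4) = 5/18.
Σ X·P over the event = 10·(5/18) = 25/9.
E[X | Y = 4] = (25/9) / (5/18) = 10.

10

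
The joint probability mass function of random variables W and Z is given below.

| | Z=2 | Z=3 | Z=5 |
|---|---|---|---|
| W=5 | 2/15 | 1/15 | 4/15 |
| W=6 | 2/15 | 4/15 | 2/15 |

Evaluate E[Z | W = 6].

13/4

P(W = 6) = 8/15.
Summing Z·P(W=x,Z=y) over the conditioning event gives 26/15.
E[Z | W = 6] = (26/15) / (8/15) = 13/4.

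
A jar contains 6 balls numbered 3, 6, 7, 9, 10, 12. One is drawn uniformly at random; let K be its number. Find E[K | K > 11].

P(K > 11) = 1/6.
Σ over the event: 12·1/6 = 2.
E[K | K > 11] = (2) / (1/6) = 12.

12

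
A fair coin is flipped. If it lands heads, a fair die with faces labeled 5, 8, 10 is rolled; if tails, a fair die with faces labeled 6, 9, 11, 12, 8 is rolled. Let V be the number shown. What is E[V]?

E[V | heads] = (5+8+10)/3 = 23/3.
E[V | tails] = (6+9+11+12+8)/5 = 46/5.
By the law of total expectation,
E[V] = (1/2)·(23/3) + (1/2)·(46/5) = 253/30.

253/30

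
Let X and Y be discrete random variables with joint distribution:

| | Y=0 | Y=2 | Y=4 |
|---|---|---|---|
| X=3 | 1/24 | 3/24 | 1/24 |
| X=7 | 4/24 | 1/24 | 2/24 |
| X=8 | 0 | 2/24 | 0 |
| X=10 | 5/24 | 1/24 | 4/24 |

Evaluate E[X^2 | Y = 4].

507/7

P(Y = 4) = 7/24.
Summing X^2·P(X=x,Y=y) over the conditioning event gives 169/8.
E[X^2 | Y = 4] = (169/8) / (7/24) = 507/7.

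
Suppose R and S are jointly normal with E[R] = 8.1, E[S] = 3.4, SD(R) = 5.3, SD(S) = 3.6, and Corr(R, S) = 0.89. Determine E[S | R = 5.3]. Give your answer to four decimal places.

1.7073

E[S | R=x] = μ_S + ρ(σ_S/σ_R)(x − μ_R) for jointly normal variables.
E[S | R=5.3] = 3.4 + (0.89)·(3.6/5.3)·(5.3 − (8.1)) = 3.4 + (0.60453)·(-2.8) = 1.7073.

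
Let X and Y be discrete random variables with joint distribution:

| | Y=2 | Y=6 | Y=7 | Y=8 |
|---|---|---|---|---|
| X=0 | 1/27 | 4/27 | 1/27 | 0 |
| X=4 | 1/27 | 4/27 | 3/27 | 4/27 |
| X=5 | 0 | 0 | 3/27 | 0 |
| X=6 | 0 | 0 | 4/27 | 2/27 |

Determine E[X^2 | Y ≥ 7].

P(Y ≥ 7) = 17/27.
Σ X^2·P over the event = 0·(1/27) + 16·(3/27) + 16·(4/27) + 25·(3/27) + 36·(4/27) + 36·(2/27) = 403/27.
E[X^2 | Y ≥ 7] = (403/27) / (17/27) = 403/17.

403/17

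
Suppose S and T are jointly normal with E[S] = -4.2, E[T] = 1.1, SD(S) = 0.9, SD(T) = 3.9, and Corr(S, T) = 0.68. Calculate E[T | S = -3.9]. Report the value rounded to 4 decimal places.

1.9840

E[T | S=x] = μ_T + ρ(σ_T/σ_S)(x − μ_S) for jointly normal variables.
E[T | S=-3.9] = 1.1 + (0.68)·(3.9/0.9)·(-3.9 − (-4.2)) = 1.1 + (2.9467)·(0.3) = 1.9840.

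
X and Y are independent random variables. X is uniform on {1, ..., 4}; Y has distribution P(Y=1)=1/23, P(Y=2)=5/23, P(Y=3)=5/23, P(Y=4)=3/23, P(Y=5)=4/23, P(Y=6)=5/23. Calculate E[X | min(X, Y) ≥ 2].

P(min(X, Y) ≥ 2) = 33/46.
Summing X·P(x,y) over outcomes with min(X, Y) ≥ 2 gives 99/46.
E[X | min(X, Y) ≥ 2] = (99/46) / (33/46) = 3.

3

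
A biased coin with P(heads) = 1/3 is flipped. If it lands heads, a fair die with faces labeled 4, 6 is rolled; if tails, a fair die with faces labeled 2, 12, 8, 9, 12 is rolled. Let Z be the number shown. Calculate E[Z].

E[Z | heads] = (4+6)/2 = 5.
E[Z | tails] = (2+12+8+9+12)/5 = 43/5.
E[Z] = (1/3)·(5) + (2/3)·(43/5) = 37/5.

37/5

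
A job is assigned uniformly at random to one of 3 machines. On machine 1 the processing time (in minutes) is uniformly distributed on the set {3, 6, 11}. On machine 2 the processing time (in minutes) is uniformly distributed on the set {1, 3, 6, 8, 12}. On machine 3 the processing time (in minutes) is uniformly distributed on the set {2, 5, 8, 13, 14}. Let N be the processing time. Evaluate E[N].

316/45

E[N | machine 1] = (3+6+11)/3 = 20/3.
E[N | machine 2] = (1+3+6+8+12)/5 = 6.
E[N | machine 3] = (2+5+8+13+14)/5 = 42/5.
By the law of total expectation,
E[N] = (1/3)·(20/3) + (1/3)·(6) + (1/3)·(42/5) = 316/45.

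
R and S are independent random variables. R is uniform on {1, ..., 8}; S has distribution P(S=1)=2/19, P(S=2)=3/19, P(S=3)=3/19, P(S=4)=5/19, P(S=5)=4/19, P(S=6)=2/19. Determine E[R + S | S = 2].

13/2

P(S = 2) = 3/19.
Summing (R+S)·P(x,y) over outcomes with S = 2 gives 39/38.
E[R + S | S = 2] = (39/38) / (3/19) = 13/2.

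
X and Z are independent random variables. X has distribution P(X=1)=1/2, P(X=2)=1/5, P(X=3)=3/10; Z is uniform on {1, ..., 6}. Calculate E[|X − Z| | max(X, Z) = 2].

P(max(X, Z) = 2) = 3/20.
Summing |X−Z|·P(x,y) over outcomes with max(X, Z) = 2 gives 7/60.
E[|X − Z| | max(X, Z) = 2] = (7/60) / (3/20) = 7/9.

7/9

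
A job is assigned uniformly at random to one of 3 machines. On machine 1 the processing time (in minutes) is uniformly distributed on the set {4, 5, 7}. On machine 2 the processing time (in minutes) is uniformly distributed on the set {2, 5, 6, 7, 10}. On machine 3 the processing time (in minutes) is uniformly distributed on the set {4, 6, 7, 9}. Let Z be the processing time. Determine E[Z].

E[Z | machine 1] = (4+5+7)/3 = 16/3.
E[Z | machine 2] = (2+5+6+7+10)/5 = 6.
E[Z | machine 3] = (4+6+7+9)/4 = 13/2.
By the law of total expectation,
E[Z] = (1/3)·(16/3) + (1/3)·(6) + (1/3)·(13/2) = 107/18.

107/18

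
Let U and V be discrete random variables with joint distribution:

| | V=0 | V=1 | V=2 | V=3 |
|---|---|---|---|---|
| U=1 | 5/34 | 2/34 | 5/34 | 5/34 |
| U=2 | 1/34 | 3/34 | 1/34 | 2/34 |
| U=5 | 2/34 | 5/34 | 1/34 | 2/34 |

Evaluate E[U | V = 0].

17/8

P(V = 0) = 4/17.
Σ U·P over the event = 1·(5/34) + 2·(1/34) + 5·(2/34) = 1/2.
E[U | V = 0] = (1/2) / (4/17) = 17/8.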